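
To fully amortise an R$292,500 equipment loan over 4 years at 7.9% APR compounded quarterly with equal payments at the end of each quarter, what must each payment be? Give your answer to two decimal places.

i = 0.079/4 = 0.01975 per quarter; n = 4·4 = 16.
Annuity-PV factor = 13.604637; PMT = 292500 / 13.604637 = 21,500.0228

R$21,500.02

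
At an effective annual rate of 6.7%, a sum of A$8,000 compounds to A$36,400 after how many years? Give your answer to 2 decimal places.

n = ln(36400/8000) / ln(1+0.067) = ln(4.55000) / 0.064851 = 23.3632 years

23.36 years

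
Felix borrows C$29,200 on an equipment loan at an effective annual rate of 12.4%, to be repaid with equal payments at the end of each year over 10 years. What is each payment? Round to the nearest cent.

C$5,252.84

PMT = 29200 / ( [1 − (1+0.124)^(−10)] / 0.124 ) = 29200 / 5.558896 = 5,252.8414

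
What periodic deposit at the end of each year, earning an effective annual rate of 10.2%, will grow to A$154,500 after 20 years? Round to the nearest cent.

FV-annuity factor = 58.592238; PMT = 154500 / 58.592238 = 2,636.8680

A$2,636.87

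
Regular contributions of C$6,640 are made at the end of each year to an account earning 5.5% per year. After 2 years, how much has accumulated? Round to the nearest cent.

FV = PMT · [(1+i)^n − 1] / i = 6640 · 2.055000 = 13,645.2000

C$13,645.20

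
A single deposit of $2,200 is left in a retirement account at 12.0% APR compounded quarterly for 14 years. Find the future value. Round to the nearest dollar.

Periodic rate i = 0.12/4 = 0.03; n = 14 × 4 = 56 periods.
FV = PV·(1+i)^n = 2,200 × 5.234613 = 11,516.1487

$11,516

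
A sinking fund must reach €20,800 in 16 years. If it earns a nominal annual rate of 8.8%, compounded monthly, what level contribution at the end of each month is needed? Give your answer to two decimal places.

€49.74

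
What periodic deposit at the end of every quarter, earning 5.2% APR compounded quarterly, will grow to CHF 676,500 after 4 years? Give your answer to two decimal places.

CHF 38,309.58

With 4 periods per year: i = 0.013, n = 16.
FV-annuity factor = 17.658766; PMT = 676500 / 17.658766 = 38,309.5845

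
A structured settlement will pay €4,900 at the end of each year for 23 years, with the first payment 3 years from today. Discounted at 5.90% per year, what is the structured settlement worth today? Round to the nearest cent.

Value one period before first payment (t=2): 4900 × [1 − (1+0.059)^(−23)] / 0.059 = 4900 × 12.414532 = 60,831.2091
PV₀ = 60,831.2091 / (1+0.059)^2 = 60,831.2091 / 1.121481 = 54,241.8544

€54,241.85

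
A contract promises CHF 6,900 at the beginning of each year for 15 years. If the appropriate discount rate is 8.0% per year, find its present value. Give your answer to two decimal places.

CHF 63,785.24

Annuity factor a(15|0.08) × (1+i) = 9.244237; PV = 6900 × 9.244237 = 63,785.2352
Payments are at the start of each period, so multiply by (1+i).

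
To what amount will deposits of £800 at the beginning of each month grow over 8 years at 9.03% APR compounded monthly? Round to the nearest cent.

i = 0.0903/12 = 0.007525 per month; n = 8·12 = 96.
Accumulation factor s(96|0.007525) × (1+i) = 141.094710; FV = 800 × 141.094710 = 112,875.7681
(Beginning-of-period payments → annuity-due factor ×(1+i).)

£112,875.77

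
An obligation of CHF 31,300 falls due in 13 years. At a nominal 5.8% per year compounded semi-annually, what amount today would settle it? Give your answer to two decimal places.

i = 0.058/2 = 0.029 per half-year; n = 13·2 = 26.
Discount factor = (1+0.029)^(−26) = 0.475554; PV = 31,300 × 0.475554 = 14,884.8545

CHF 14,884.85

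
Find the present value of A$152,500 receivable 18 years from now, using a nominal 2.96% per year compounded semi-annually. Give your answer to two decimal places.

i = 0.0296/2 = 0.0148 per half-year; n = 18·2 = 36.
PV = 152,500 / (1 + 0.0148)^36 = 152,500 / 1.697057 = 89,861.4322

A$89,861.43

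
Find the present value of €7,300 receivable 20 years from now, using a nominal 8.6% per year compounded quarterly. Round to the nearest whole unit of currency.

€1,331

Periodic rate i = 0.086/4 = 0.0215; n = 20 × 4 = 80 periods.
PV = 7,300 / (1 + 0.0215)^80 = 7,300 / 5.483649 = 1,331.2303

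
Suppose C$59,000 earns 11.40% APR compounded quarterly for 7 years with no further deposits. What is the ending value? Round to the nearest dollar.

C$129,590

With 4 periods per year: i = 0.0285, n = 28.
59,000 × (1+0.0285)^28 = 59,000 × 2.196445 = 129,590.2419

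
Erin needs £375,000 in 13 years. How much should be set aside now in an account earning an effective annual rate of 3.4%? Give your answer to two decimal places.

£242,808.71

PV = 375,000 / (1 + 0.034)^13 = 375,000 / 1.544426 = 242,808.7113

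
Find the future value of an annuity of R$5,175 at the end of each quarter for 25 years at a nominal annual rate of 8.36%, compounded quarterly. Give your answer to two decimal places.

R$1,711,617.96

i = 0.0836/4 = 0.0209 per quarter; n = 25·4 = 100.
Accumulation factor s(100|0.0209) = 330.747431; FV = 5175 × 330.747431 = 1,711,617.9569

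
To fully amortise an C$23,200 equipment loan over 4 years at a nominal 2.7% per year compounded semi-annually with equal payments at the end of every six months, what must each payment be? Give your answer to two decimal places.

Periodic rate i = 0.027/2 = 0.0135; n = 4 × 2 = 8 periods.
Annuity-PV factor = 7.535084; PMT = 23200 / 7.535084 = 3,078.9307

C$3,078.93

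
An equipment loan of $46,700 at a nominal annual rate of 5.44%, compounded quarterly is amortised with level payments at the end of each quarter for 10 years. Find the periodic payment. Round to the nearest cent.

With 4 periods per year: i = 0.0136, n = 40.
Annuity-PV factor = 30.694585; PMT = 46700 / 30.694585 = 1,521.4410

$1,521.44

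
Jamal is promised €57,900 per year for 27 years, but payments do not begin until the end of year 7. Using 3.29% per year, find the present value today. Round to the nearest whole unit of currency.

PV at t=6 (ordinary 27-year annuity): 57900 × a(27|0.0329) = 57900 × 17.711885 = 1,025,518.1453
Discount back 6 years: 1,025,518.1453 × (1+0.0329)^(−6) = 1,025,518.1453 × 0.823475 = 844,488.3924

€844,488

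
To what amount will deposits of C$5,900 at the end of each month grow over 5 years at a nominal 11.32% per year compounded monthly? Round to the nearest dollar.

C$473,173

Periodic rate i = 0.1132/12 = 0.00943333; n = 5 × 12 = 60 periods.
Accumulation factor s(60|0.00943333) = 80.198786; FV = 5900 × 80.198786 = 473,172.8393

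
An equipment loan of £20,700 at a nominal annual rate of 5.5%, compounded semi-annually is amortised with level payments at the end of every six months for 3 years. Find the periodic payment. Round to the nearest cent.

i = 0.055/2 = 0.0275 per half-year; n = 3·2 = 6.
Annuity-PV factor = 5.462367; PMT = 20700 / 5.462367 = 3,789.5661

£3,789.57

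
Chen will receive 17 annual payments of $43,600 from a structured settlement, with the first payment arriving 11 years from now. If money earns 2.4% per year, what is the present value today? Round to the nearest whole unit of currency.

$475,514

Value one period before first payment (t=10): 43600 × [1 − (1+0.024)^(−17)] / 0.024 = 43600 × 13.825368 = 602,786.0275
PV₀ = 602,786.0275 / (1+0.024)^10 = 602,786.0275 / 1.267651 = 475,514.3313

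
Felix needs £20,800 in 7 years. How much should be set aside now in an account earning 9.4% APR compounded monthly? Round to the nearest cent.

£10,799.68

With 12 periods per year: i = 0.00783333, n = 84.
PV = FV·(1+i)^(−n) = 20,800 × 0.519216 = 10,799.6829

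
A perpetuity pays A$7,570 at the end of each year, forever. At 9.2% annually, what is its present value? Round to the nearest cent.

A$82,282.61

PV = C/r = 7570/0.092 = 82,282.6087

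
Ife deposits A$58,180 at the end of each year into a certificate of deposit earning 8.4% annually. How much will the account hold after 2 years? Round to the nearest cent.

FV = PMT · [(1+i)^n − 1] / i = 58180 · 2.084000 = 121,247.1200

A$121,247.12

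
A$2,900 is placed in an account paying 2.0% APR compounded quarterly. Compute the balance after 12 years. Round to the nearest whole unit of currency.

With 4 periods per year: i = 0.005, n = 48.
FV = PV·(1+i)^n = 2,900 × 1.270489 = 3,684.4186

A$3,684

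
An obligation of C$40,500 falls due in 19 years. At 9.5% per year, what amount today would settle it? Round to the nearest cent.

C$7,220.82

PV = 40,500 / (1 + 0.095)^19 = 40,500 / 5.608778 = 7,220.8240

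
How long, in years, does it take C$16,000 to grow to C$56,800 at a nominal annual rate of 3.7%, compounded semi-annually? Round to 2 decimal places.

34.56 years

Periodic rate i = 0.037/2 = 0.0185.
n = ln(56800/16000) / ln(1+0.0185) = ln(3.55000) / 0.018331 = 69.1152 half-years
= 69.1152/2 years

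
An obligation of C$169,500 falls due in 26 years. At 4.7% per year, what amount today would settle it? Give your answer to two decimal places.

C$51,351.84

PV = FV·(1+i)^(−n) = 169,500 × 0.302961 = 51,351.8364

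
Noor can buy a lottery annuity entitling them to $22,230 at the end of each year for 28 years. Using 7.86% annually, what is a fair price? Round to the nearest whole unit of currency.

$248,829

Annuity factor a(28|0.0786) = 11.193371; PV = 22230 × 11.193371 = 248,828.6271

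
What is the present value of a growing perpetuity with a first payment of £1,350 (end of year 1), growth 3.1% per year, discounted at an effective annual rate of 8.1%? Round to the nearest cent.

PV = D₁/(r − g) = 1350/(0.081 − 0.031) = 27,000.0000

£27,000.00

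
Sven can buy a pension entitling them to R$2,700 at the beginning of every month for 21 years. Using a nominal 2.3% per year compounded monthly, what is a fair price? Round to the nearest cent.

i = 0.023/12 = 0.00191667 per month; n = 21·12 = 252.
PV = 2700 × [1 − (1+0.00191667)^(−252)] / 0.00191667 × (1+i) = 2700 × 200.096653 = 540,260.9629
(Beginning-of-period payments → annuity-due factor ×(1+i).)

R$540,260.96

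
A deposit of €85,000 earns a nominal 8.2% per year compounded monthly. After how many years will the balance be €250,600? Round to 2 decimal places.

13.23 years

Periodic rate i = 0.082/12 = 0.00683333.
(1+i)^n = 250600/85000 = 2.94824, so n = ln 2.94824 / ln 1.00683 = 158.7654 months
= 158.7654/12 years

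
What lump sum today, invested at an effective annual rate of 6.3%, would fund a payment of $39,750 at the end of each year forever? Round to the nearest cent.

$630,952.38

PV = C/r = 39750/0.063 = 630,952.3810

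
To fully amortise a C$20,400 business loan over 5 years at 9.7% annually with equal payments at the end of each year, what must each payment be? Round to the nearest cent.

C$5,340.29

PMT = 20400 / ( [1 − (1+0.097)^(−5)] / 0.097 ) = 20400 / 3.820019 = 5,340.2875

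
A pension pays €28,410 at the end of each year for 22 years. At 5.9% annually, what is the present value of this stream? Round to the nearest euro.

Annuity factor a(22|0.059) = 12.146990; PV = 28410 × 12.146990 = 345,095.9827

€345,096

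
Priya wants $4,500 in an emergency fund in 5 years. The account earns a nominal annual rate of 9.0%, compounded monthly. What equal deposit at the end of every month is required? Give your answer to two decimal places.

$59.66

i = 0.09/12 = 0.0075 per month; n = 5·12 = 60.
FV-annuity factor = 75.424137; PMT = 4500 / 75.424137 = 59.6626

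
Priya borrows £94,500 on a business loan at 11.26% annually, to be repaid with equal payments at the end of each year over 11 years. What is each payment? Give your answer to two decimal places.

£15,403.94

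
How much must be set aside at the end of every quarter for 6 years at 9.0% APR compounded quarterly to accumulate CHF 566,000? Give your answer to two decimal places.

CHF 18,044.21

With 4 periods per year: i = 0.0225, n = 24.
FV-annuity factor = 31.367403; PMT = 566000 / 31.367403 = 18,044.2096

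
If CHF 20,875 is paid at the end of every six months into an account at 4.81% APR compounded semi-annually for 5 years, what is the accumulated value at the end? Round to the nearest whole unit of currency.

CHF 232,854

i = 0.0481/2 = 0.02405 per half-year; n = 5·2 = 10.
FV = PMT · [(1+i)^n − 1] / i = 20875 · 11.154666 = 232,853.6432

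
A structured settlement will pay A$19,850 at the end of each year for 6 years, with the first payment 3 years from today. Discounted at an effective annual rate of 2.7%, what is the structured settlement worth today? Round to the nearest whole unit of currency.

A$102,973

Value one period before first payment (t=2): 19850 × [1 − (1+0.027)^(−6)] / 0.027 = 19850 × 5.471472 = 108,608.7099
PV₀ = 108,608.7099 / (1+0.027)^2 = 108,608.7099 / 1.054729 = 102,973.0953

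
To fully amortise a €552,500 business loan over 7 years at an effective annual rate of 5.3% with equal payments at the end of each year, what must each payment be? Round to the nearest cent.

€96,523.65

PMT = 552500 / ( [1 − (1+0.053)^(−7)] / 0.053 ) = 552500 / 5.723986 = 96,523.6528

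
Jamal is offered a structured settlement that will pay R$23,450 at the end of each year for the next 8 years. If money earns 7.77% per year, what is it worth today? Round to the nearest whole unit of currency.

PV = 23450 × [1 − (1+0.0777)^(−8)] / 0.0777 = 23450 × 5.797139 = 135,942.9077

R$135,943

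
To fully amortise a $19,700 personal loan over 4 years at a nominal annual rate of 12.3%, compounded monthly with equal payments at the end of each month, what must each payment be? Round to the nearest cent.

With 12 periods per year: i = 0.01025, n = 48.
Annuity-PV factor = 37.762392; PMT = 19700 / 37.762392 = 521.6831

$521.68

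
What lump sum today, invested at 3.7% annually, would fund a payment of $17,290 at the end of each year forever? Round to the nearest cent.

PV = PMT / i = 17290 / 0.037 = 467,297.2973

$467,297.30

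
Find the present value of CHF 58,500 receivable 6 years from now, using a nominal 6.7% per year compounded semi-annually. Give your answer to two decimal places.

With 2 periods per year: i = 0.0335, n = 12.
PV = 58,500 / (1 + 0.0335)^12 = 58,500 / 1.484998 = 39,394.0013

CHF 39,394.00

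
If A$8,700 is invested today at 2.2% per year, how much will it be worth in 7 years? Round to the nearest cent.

A$10,131.54

8,700 × (1+0.022)^7 = 8,700 × 1.164545 = 10,131.5414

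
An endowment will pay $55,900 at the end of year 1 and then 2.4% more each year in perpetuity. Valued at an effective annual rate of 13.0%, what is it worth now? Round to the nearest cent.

$527,358.49

PV = PMT / (i − g) = 55900 / (0.13 − 0.024) = 55900 / 0.106000 = 527,358.4906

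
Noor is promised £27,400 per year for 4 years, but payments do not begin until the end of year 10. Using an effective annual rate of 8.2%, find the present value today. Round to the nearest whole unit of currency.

Value one period before first payment (t=9): 27400 × [1 − (1+0.082)^(−4)] / 0.082 = 27400 × 3.297435 = 90,349.7287
Discount back 9 years: 90,349.7287 × (1+0.082)^(−9) = 90,349.7287 × 0.491988 = 44,450.9970

£44,451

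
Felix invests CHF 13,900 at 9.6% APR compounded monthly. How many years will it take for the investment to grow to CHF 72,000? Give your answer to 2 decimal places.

Periodic rate i = 0.096/12 = 0.008.
n = ln(72000/13900) / ln(1+0.008) = ln(5.17986) / 0.007968 = 206.4185 months
= 206.4185/12 years

17.20 years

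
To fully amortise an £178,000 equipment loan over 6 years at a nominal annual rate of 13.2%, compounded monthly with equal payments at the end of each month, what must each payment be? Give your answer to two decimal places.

i = 0.132/12 = 0.011 per month; n = 6·12 = 72.
PMT = 178000 / ( [1 − (1+0.011)^(−72)] / 0.011 ) = 178000 / 49.554464 = 3,592.0074

£3,592.01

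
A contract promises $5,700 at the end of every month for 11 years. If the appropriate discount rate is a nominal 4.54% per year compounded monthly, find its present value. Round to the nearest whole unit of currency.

$591,394

Periodic rate i = 0.0454/12 = 0.00378333; n = 11 × 12 = 132 periods.
Annuity factor a(132|0.00378333) = 103.753256; PV = 5700 × 103.753256 = 591,393.5605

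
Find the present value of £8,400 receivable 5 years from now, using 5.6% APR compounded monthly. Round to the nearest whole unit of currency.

£6,353

Periodic rate i = 0.056/12 = 0.00466667; n = 5 × 12 = 60 periods.
Discount factor = (1+0.00466667)^(−60) = 0.756276; PV = 8,400 × 0.756276 = 6,352.7197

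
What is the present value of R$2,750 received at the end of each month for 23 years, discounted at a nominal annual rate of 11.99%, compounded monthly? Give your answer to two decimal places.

R$257,528.90

With 12 periods per year: i = 0.00999167, n = 276.
Annuity factor a(276|0.00999167) = 93.646871; PV = 2750 × 93.646871 = 257,528.8965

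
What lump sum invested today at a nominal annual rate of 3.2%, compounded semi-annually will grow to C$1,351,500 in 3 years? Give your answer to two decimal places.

C$1,228,722.48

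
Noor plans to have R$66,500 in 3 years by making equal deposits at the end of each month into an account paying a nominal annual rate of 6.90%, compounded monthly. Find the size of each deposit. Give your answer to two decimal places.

R$1,667.91

Periodic rate i = 0.069/12 = 0.00575; n = 3 × 12 = 36 periods.
PMT = 66500 / ( [(1+0.00575)^36 − 1] / 0.00575 ) = 66500 / 39.870189 = 1,667.9128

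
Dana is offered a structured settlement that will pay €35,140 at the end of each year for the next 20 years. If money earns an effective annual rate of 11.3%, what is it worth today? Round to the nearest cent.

Annuity factor a(20|0.113) = 7.809594; PV = 35140 × 7.809594 = 274,429.1194

€274,429.12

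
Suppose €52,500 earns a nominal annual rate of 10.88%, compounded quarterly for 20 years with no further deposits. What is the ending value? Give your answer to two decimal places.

With 4 periods per year: i = 0.0272, n = 80.
52,500 × (1+0.0272)^80 = 52,500 × 8.558563 = 449,324.5638

€449,324.56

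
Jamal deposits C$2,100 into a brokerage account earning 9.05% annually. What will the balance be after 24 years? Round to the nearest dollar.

2,100 × (1+0.0905)^24 = 2,100 × 7.998639 = 16,797.1412

C$16,797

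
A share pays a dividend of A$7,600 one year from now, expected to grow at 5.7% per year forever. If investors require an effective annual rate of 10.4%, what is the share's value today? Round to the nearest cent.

PV = D₁/(r − g) = 7600/(0.104 − 0.057) = 161,702.1277

A$161,702.13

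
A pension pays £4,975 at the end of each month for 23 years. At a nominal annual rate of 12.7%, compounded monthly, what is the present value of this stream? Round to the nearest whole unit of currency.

£444,359

With 12 periods per year: i = 0.0105833, n = 276.
PV = PMT · [1 − (1+i)^(−n)] / i = 4975 · 89.318443 = 444,359.2527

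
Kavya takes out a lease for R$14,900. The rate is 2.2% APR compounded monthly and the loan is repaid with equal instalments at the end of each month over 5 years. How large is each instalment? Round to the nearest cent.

With 12 periods per year: i = 0.00183333, n = 60.
PMT = 14900 / ( [1 − (1+0.00183333)^(−60)] / 0.00183333 ) = 14900 / 56.768531 = 262.4694

R$262.47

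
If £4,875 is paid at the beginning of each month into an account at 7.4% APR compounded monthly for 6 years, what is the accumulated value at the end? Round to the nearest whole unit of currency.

£442,893

With 12 periods per year: i = 0.00616667, n = 72.
FV = PMT · [(1+i)^n − 1] / i × (1+i) = 4875 · 90.849751 = 442,892.5364
(Beginning-of-period payments → annuity-due factor ×(1+i).)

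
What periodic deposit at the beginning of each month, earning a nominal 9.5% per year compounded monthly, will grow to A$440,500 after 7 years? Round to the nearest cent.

i = 0.095/12 = 0.00791667 per month; n = 7·12 = 84.
PMT = 440500 / ( [(1+0.00791667)^84 − 1] / 0.00791667 × (1+i) ) = 440500 / 119.601162 = 3,683.0746

A$3,683.07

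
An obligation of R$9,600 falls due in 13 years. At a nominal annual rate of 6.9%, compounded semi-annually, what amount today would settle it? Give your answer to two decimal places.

i = 0.069/2 = 0.0345 per half-year; n = 13·2 = 26.
PV = 9,600 / (1 + 0.0345)^26 = 9,600 / 2.415421 = 3,974.4621

R$3,974.46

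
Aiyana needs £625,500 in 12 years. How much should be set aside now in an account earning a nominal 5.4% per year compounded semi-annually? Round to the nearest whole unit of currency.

i = 0.054/2 = 0.027 per half-year; n = 12·2 = 24.
PV = 625,500 / (1 + 0.027)^24 = 625,500 / 1.895355 = 330,017.2703

£330,017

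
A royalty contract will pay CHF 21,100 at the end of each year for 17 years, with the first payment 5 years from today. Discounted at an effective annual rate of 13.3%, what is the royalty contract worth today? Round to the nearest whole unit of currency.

Value one period before first payment (t=4): 21100 × [1 − (1+0.133)^(−17)] / 0.133 = 21100 × 6.618802 = 139,656.7310
PV₀ = 139,656.7310 / (1+0.133)^4 = 139,656.7310 / 1.647857 = 84,750.4929

CHF 84,750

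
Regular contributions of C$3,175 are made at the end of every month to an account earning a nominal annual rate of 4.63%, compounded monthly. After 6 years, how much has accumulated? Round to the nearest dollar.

C$262,928

i = 0.0463/12 = 0.00385833 per month; n = 6·12 = 72.
FV = PMT · [(1+i)^n − 1] / i = 3175 · 82.812076 = 262,928.3410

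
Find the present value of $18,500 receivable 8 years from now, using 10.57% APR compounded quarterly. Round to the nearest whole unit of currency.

$8,030

i = 0.1057/4 = 0.026425 per quarter; n = 8·4 = 32.
Discount factor = (1+0.026425)^(−32) = 0.434039; PV = 18,500 × 0.434039 = 8,029.7245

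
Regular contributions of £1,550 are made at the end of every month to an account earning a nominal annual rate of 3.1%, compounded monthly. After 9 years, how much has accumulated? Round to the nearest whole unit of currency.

£192,799

With 12 periods per year: i = 0.00258333, n = 108.
FV = PMT · [(1+i)^n − 1] / i = 1550 · 124.386543 = 192,799.1411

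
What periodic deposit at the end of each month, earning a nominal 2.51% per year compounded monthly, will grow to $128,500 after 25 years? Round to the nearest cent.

$308.34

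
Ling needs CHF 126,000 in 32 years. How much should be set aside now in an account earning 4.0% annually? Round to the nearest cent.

PV = 126,000 / (1 + 0.04)^32 = 126,000 / 3.508059 = 35,917.3004

CHF 35,917.30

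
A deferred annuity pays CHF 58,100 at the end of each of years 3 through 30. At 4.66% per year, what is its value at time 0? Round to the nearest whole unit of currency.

CHF 820,270

Value one period before first payment (t=2): 58100 × [1 − (1+0.0466)^(−28)] / 0.0466 = 58100 × 15.464718 = 898,500.1306
PV₀ = 898,500.1306 / (1+0.0466)^2 = 898,500.1306 / 1.095372 = 820,269.7271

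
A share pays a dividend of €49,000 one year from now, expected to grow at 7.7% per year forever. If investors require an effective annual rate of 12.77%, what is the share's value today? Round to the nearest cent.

€966,469.43

PV = PMT / (i − g) = 49000 / (0.1277 − 0.077) = 49000 / 0.050700 = 966,469.4280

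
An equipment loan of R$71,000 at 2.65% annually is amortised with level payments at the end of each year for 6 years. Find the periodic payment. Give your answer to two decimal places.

Annuity-PV factor = 5.480600; PMT = 71000 / 5.480600 = 12,954.7867

R$12,954.79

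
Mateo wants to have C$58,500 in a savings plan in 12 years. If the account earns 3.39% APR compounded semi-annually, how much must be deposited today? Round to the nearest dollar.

C$39,081

i = 0.0339/2 = 0.01695 per half-year; n = 12·2 = 24.
Discount factor = (1+0.01695)^(−24) = 0.668051; PV = 58,500 × 0.668051 = 39,080.9804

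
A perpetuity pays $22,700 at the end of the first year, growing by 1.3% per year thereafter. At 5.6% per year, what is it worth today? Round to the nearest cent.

$527,906.98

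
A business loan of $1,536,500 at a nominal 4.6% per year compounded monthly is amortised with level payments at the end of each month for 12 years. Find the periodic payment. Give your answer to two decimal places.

i = 0.046/12 = 0.00383333 per month; n = 12·12 = 144.
PMT = 1.5365e+06 / ( [1 − (1+0.00383333)^(−144)] / 0.00383333 ) = 1.5365e+06 / 110.503037 = 13,904.5952

$13,904.60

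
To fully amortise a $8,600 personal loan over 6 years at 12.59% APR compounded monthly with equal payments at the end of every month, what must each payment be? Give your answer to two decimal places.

$170.78

Periodic rate i = 0.1259/12 = 0.0104917; n = 6 × 12 = 72 periods.
PMT = 8600 / ( [1 − (1+0.0104917)^(−72)] / 0.0104917 ) = 8600 / 50.356619 = 170.7819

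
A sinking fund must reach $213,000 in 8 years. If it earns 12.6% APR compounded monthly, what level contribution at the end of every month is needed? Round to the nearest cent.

$1,295.96

With 12 periods per year: i = 0.0105, n = 96.
FV-annuity factor = 164.357438; PMT = 213000 / 164.357438 = 1,295.9560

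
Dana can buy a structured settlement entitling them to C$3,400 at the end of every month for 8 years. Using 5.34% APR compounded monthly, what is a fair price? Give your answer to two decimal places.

Periodic rate i = 0.0534/12 = 0.00445; n = 8 × 12 = 96 periods.
PV = PMT · [1 − (1+i)^(−n)] / i = 3400 · 77.988407 = 265,160.5846

C$265,160.58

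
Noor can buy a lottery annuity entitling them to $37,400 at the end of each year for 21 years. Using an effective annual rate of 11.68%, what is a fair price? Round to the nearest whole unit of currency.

PV = PMT · [1 − (1+i)^(−n)] / i = 37400 · 7.720106 = 288,731.9644

$288,732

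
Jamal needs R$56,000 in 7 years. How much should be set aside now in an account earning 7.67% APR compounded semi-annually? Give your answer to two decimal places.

R$33,065.51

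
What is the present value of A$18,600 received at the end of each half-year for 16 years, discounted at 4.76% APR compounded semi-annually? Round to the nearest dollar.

A$413,340

Periodic rate i = 0.0476/2 = 0.0238; n = 16 × 2 = 32 periods.
PV = PMT · [1 − (1+i)^(−n)] / i = 18600 · 22.222557 = 413,339.5677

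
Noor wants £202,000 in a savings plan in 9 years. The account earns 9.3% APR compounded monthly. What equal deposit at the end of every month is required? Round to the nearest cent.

£1,202.39

i = 0.093/12 = 0.00775 per month; n = 9·12 = 108.
FV-annuity factor = 167.998508; PMT = 202000 / 167.998508 = 1,202.3916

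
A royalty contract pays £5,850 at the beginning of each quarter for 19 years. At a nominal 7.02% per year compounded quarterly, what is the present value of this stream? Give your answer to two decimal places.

£248,777.42

i = 0.0702/4 = 0.01755 per quarter; n = 19·4 = 76.
Annuity factor a(76|0.01755) × (1+i) = 42.526054; PV = 5850 × 42.526054 = 248,777.4178
Payments are at the start of each period, so multiply by (1+i).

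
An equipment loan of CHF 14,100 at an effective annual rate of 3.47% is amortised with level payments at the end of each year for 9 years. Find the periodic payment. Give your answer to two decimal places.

CHF 1,850.83

Annuity-PV factor = 7.618218; PMT = 14100 / 7.618218 = 1,850.8265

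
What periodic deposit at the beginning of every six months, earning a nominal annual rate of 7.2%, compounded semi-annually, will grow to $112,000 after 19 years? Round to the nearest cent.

$1,373.21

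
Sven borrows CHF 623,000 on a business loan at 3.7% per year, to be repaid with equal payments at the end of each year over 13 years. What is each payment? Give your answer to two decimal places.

CHF 61,233.71

PMT = 623000 / ( [1 − (1+0.037)^(−13)] / 0.037 ) = 623000 / 10.174135 = 61,233.7079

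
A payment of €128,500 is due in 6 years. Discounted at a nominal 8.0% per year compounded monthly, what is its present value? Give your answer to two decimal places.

€79,640.43

Periodic rate i = 0.08/12 = 0.00666667; n = 6 × 12 = 72 periods.
PV = FV·(1+i)^(−n) = 128,500 × 0.619770 = 79,640.4260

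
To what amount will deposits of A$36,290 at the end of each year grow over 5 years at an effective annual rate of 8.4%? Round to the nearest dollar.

A$214,604

FV = PMT · [(1+i)^n − 1] / i = 36290 · 5.913573 = 214,603.5753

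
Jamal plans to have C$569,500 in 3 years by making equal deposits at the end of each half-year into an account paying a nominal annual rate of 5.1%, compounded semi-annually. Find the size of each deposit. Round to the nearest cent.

C$89,043.42

Periodic rate i = 0.051/2 = 0.0255; n = 3 × 2 = 6 periods.
PMT = 569500 / ( [(1+0.0255)^6 − 1] / 0.0255 ) = 569500 / 6.395756 = 89,043.4182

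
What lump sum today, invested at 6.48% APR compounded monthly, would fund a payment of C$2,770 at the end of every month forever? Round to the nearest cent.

C$512,962.96

Periodic rate i = 0.0648/12 = 0.0054.
PV = C/r = 2770/0.0054 = 512,962.9630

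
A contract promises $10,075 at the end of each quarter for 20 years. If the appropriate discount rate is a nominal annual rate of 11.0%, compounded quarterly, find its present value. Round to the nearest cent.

$324,545.38

Periodic rate i = 0.11/4 = 0.0275; n = 20 × 4 = 80 periods.
PV = PMT · [1 − (1+i)^(−n)] / i = 10075 · 32.212941 = 324,545.3803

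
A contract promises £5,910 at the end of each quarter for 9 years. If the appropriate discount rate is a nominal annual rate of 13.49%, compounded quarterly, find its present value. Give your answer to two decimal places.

£122,145.77

Periodic rate i = 0.1349/4 = 0.033725; n = 9 × 4 = 36 periods.
Annuity factor a(36|0.033725) = 20.667644; PV = 5910 × 20.667644 = 122,145.7732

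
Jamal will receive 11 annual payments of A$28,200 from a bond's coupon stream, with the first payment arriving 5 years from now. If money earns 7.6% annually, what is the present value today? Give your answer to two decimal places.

A$153,146.64

Value one period before first payment (t=4): 28200 × [1 − (1+0.076)^(−11)] / 0.076 = 28200 × 7.279599 = 205,284.6951
PV₀ = 205,284.6951 / (1+0.076)^4 = 205,284.6951 / 1.340445 = 153,146.6448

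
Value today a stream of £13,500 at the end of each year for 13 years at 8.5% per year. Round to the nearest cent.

£103,827.89

PV = 13500 × [1 − (1+0.085)^(−13)] / 0.085 = 13500 × 7.690955 = 103,827.8912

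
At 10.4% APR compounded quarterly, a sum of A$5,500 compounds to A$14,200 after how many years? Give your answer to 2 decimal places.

Periodic rate i = 0.104/4 = 0.026.
n = ln(14200/5500) / ln(1+0.026) = ln(2.58182) / 0.025668 = 36.9528 quarters
= 36.9528/4 years

9.24 years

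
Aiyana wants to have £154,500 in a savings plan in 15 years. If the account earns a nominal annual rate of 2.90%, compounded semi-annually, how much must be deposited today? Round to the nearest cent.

£100,315.25

With 2 periods per year: i = 0.0145, n = 30.
PV = 154,500 / (1 + 0.0145)^30 = 154,500 / 1.540145 = 100,315.2460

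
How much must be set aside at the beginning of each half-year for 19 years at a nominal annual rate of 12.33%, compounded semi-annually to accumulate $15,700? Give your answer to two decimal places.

$104.65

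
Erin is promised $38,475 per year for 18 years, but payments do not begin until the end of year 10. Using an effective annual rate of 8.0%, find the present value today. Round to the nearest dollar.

$180,381

PV at t=9 (ordinary 18-year annuity): 38475 × a(18|0.08) = 38475 × 9.371887 = 360,583.3576
Discount back 9 years: 360,583.3576 × (1+0.08)^(−9) = 360,583.3576 × 0.500249 = 180,381.4522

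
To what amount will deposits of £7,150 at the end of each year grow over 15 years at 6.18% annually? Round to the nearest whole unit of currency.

£168,723

Accumulation factor s(15|0.0618) = 23.597631; FV = 7150 × 23.597631 = 168,723.0609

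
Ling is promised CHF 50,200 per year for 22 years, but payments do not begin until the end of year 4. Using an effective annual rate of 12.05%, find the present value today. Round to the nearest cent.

Value one period before first payment (t=3): 50200 × [1 − (1+0.1205)^(−22)] / 0.1205 = 50200 × 7.619627 = 382,505.2551
Discount back 3 years: 382,505.2551 × (1+0.1205)^(−3) = 382,505.2551 × 0.710828 = 271,895.3771

CHF 271,895.38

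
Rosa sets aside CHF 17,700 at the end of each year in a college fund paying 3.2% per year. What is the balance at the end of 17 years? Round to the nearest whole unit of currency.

CHF 391,758

Accumulation factor s(17|0.032) = 22.133233; FV = 17700 × 22.133233 = 391,758.2319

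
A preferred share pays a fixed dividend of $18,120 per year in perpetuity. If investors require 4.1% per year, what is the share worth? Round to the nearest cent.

PV = C/r = 18120/0.041 = 441,951.2195

$441,951.22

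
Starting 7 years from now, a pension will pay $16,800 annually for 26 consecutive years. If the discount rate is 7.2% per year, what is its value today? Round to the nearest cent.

Value one period before first payment (t=6): 16800 × [1 − (1+0.072)^(−26)] / 0.072 = 16800 × 11.610630 = 195,058.5830
PV₀ = 195,058.5830 / (1+0.072)^6 = 195,058.5830 / 1.517640 = 128,527.5867

$128,527.59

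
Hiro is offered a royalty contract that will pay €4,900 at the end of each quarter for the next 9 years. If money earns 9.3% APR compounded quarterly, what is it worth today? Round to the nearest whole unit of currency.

i = 0.093/4 = 0.02325 per quarter; n = 9·4 = 36.
PV = PMT · [1 − (1+i)^(−n)] / i = 4900 · 24.207459 = 118,616.5504

€118,617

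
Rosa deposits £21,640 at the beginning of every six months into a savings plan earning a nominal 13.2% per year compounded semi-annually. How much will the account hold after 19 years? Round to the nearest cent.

i = 0.132/2 = 0.066 per half-year; n = 19·2 = 38.
FV = 21640 × [(1+0.066)^38 − 1] / 0.066 × (1+i) = 21640 × 167.074462 = 3,615,491.3660
(annuity-due: payments at period start, so ×(1+i).)

£3,615,491.37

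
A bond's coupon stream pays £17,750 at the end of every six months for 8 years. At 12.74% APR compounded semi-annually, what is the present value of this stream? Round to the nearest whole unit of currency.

£174,908

With 2 periods per year: i = 0.0637, n = 16.
PV = 17750 × [1 − (1+0.0637)^(−16)] / 0.0637 = 17750 × 9.853998 = 174,908.4564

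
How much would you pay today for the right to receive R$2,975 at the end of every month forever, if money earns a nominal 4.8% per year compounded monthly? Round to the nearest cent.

Periodic rate i = 0.048/12 = 0.004.
PV = PMT / i = 2975 / 0.004 = 743,750.0000

R$743,750.00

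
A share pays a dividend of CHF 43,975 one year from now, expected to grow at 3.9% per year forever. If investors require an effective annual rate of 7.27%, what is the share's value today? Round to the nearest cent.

PV = D₁/(r − g) = 43975/(0.0727 − 0.039) = 1,304,896.1424

CHF 1,304,896.14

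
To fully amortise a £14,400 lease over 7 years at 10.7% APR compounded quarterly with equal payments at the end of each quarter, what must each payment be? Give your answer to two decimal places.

£737.25

Periodic rate i = 0.107/4 = 0.02675; n = 7 × 4 = 28 periods.
PMT = 14400 / ( [1 − (1+0.02675)^(−28)] / 0.02675 ) = 14400 / 19.532106 = 737.2477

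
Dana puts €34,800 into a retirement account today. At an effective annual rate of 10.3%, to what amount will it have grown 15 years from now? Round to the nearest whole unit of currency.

€151,430

FV = PV·(1+i)^n = 34,800 × 4.351437 = 151,430.0029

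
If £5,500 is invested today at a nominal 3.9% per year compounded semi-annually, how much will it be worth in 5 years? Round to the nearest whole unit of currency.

£6,672

With 2 periods per year: i = 0.0195, n = 10.
5,500 × (1+0.0195)^10 = 5,500 × 1.213032 = 6,671.6767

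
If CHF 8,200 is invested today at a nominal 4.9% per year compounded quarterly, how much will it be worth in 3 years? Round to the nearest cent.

CHF 9,490.02

Periodic rate i = 0.049/4 = 0.01225; n = 3 × 4 = 12 periods.
FV = PV·(1+i)^n = 8,200 × 1.157320 = 9,490.0233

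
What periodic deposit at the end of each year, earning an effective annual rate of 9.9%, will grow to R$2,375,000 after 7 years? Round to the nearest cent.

FV-annuity factor = 9.458080; PMT = 2.375e+06 / 9.458080 = 251,108.0413

R$251,108.04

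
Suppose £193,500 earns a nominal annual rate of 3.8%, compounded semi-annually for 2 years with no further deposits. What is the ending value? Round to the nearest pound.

£208,630

i = 0.038/2 = 0.019 per half-year; n = 2·2 = 4.
FV = 193,500 × (1 + 0.019)^4 = 208,630.4551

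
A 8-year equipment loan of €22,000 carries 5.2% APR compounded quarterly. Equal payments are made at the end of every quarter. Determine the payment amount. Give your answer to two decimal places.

i = 0.052/4 = 0.013 per quarter; n = 8·4 = 32.
PMT = 22000 / ( [1 − (1+0.013)^(−32)] / 0.013 ) = 22000 / 26.042222 = 844.7820

€844.78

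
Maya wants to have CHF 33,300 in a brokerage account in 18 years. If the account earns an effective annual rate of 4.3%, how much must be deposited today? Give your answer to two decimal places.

CHF 15,607.26

PV = 33,300 / (1 + 0.043)^18 = 33,300 / 2.133622 = 15,607.2606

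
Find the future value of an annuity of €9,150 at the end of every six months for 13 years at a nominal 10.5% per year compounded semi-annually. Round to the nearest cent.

€484,943.60

Periodic rate i = 0.105/2 = 0.0525; n = 13 × 2 = 26 periods.
Accumulation factor s(26|0.0525) = 52.999300; FV = 9150 × 52.999300 = 484,943.5951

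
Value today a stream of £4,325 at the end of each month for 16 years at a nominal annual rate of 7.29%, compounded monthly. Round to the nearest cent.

With 12 periods per year: i = 0.006075, n = 192.
PV = PMT · [1 − (1+i)^(−n)] / i = 4325 · 113.154346 = 489,392.5484

£489,392.55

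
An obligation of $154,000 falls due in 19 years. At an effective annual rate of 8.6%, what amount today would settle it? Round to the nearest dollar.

PV = 154,000 / (1 + 0.086)^19 = 154,000 / 4.794758 = 32,118.4102

$32,118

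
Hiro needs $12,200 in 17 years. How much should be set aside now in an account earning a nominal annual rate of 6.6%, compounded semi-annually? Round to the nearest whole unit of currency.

$4,045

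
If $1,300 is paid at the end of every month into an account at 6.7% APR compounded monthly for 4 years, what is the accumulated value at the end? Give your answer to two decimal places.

$71,334.61

i = 0.067/12 = 0.00558333 per month; n = 4·12 = 48.
FV = PMT · [(1+i)^n − 1] / i = 1300 · 54.872779 = 71,334.6125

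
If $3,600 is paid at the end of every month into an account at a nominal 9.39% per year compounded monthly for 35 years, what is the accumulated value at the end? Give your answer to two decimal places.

$11,689,804.82

i = 0.0939/12 = 0.007825 per month; n = 35·12 = 420.
Accumulation factor s(420|0.007825) = 3247.168006; FV = 3600 × 3247.168006 = 11,689,804.8214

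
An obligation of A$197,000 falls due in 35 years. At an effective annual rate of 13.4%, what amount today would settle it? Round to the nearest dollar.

A$2,416

PV = 197,000 / (1 + 0.134)^35 = 197,000 / 81.556186 = 2,415.5127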